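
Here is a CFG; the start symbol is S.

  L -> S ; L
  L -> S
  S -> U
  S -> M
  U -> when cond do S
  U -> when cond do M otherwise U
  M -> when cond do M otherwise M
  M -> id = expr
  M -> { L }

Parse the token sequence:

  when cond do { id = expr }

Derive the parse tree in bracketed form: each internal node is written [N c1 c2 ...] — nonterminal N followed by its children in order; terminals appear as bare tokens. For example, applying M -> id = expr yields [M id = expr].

S
U
when cond do S
when cond do M
when cond do { L }
when cond do { S }
when cond do { M }
when cond do { id = expr }

[S [U when cond do [S [M { [L [S [M id = expr]]] }]]]]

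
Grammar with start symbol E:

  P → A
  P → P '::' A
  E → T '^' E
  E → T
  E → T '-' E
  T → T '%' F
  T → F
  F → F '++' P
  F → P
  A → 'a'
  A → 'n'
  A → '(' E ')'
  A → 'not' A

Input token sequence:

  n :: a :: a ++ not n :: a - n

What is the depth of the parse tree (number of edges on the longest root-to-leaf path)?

[E [T [F [F [P [P [P [A n]] :: [A a]] :: [A a]]] ++ [P [P [A not [A n]]] :: [A a]]]] - [E [T [F [P [A n]]]]]]

8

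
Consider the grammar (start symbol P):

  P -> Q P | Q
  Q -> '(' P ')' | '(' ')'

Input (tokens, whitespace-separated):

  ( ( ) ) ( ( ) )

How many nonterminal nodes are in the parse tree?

8

[P [Q ( [P [Q ( )]] )] [P [Q ( [P [Q ( )]] )]]]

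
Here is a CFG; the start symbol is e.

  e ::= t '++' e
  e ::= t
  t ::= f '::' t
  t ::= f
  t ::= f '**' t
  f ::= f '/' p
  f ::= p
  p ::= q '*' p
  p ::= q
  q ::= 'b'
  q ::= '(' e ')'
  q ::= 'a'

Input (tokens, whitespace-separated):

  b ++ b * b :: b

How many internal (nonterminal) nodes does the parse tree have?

16

[e [t [f [p [q b]]]] ++ [e [t [f [p [q b] * [p [q b]]]] :: [t [f [p [q b]]]]]]]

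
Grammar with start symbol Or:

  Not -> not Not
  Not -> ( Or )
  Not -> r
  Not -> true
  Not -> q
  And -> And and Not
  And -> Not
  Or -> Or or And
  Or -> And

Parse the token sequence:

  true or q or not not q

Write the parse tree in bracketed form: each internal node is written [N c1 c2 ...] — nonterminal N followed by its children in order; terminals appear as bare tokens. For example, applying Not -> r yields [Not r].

[Or [Or [Or [And [Not true]]] or [And [Not q]]] or [And [Not not [Not not [Not q]]]]]

Or
Or or And
Or or And or And
And or And or And
Not or And or And
true or And or And
true or Not or And
true or q or And
true or q or Not
true or q or not Not
true or q or not not Not
true or q or not not q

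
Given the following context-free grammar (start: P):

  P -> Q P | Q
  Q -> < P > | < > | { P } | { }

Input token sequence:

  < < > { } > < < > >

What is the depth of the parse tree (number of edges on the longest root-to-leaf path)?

[P [Q < [P [Q < >] [P [Q { }]]] >] [P [Q < [P [Q < >]] >]]]

5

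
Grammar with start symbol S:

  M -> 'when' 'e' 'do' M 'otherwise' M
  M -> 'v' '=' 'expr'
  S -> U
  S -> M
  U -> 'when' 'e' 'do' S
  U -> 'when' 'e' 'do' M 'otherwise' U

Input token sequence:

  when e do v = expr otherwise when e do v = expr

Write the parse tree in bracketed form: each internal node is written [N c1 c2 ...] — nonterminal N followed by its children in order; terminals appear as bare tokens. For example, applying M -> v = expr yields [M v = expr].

S
U
when e do M otherwise U
when e do v = expr otherwise U
when e do v = expr otherwise when e do S
when e do v = expr otherwise when e do M
when e do v = expr otherwise when e do v = expr

[S [U when e do [M v = expr] otherwise [U when e do [S [M v = expr]]]]]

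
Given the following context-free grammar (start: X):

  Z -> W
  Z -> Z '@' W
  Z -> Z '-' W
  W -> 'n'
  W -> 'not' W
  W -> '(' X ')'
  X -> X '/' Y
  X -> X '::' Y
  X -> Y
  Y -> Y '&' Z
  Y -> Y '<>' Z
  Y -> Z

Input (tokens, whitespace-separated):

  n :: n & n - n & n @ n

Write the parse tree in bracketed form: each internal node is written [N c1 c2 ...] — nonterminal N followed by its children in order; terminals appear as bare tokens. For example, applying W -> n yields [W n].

[X [X [Y [Z [W n]]]] :: [Y [Y [Y [Z [W n]]] & [Z [Z [W n]] - [W n]]] & [Z [Z [W n]] @ [W n]]]]

X
X :: Y
Y :: Y
Z :: Y
W :: Y
n :: Y
n :: Y & Z
n :: Y & Z & Z
n :: Z & Z & Z
n :: W & Z & Z
n :: n & Z & Z
n :: n & Z - W & Z
n :: n & W - W & Z
n :: n & n - W & Z
n :: n & n - n & Z
n :: n & n - n & Z @ W
n :: n & n - n & W @ W
n :: n & n - n & n @ W
n :: n & n - n & n @ n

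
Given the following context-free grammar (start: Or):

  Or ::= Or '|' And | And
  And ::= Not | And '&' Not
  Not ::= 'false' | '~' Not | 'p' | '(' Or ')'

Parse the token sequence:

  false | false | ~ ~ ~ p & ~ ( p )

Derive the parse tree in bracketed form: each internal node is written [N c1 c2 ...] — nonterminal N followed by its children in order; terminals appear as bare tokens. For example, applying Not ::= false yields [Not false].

[Or [Or [Or [And [Not false]]] | [And [Not false]]] | [And [And [Not ~ [Not ~ [Not ~ [Not p]]]]] & [Not ~ [Not ( [Or [And [Not p]]] )]]]]

Or
Or | And
Or | And | And
And | And | And
Not | And | And
false | And | And
false | Not | And
false | false | And
false | false | And & Not
false | false | Not & Not
false | false | ~ Not & Not
false | false | ~ ~ Not & Not
false | false | ~ ~ ~ Not & Not
false | false | ~ ~ ~ p & Not
false | false | ~ ~ ~ p & ~ Not
false | false | ~ ~ ~ p & ~ ( Or )
false | false | ~ ~ ~ p & ~ ( And )
false | false | ~ ~ ~ p & ~ ( Not )
false | false | ~ ~ ~ p & ~ ( p )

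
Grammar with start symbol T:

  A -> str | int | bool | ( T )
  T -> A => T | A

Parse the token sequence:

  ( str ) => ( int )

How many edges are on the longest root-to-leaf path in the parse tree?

[T [A ( [T [A str]] )] => [T [A ( [T [A int]] )]]]

5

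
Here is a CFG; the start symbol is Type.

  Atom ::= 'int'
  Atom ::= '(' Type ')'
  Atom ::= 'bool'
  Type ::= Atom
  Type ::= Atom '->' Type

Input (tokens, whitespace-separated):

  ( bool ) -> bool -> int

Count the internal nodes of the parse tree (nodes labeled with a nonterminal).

[Type [Atom ( [Type [Atom bool]] )] -> [Type [Atom bool] -> [Type [Atom int]]]]

8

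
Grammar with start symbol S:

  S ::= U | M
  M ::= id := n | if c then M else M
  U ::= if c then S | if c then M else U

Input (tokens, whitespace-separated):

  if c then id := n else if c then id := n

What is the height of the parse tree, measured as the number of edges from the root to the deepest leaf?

5

[S [U if c then [M id := n] else [U if c then [S [M id := n]]]]]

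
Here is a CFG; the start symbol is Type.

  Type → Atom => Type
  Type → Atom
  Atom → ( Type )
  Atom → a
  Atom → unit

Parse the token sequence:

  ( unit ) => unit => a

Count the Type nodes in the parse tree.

4

[Type [Atom ( [Type [Atom unit]] )] => [Type [Atom unit] => [Type [Atom a]]]]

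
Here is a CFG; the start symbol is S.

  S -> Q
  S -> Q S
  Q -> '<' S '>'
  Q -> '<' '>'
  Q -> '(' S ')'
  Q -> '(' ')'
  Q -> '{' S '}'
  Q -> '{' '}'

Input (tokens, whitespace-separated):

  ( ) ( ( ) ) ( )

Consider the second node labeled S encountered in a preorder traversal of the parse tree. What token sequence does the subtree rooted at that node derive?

( ( ) ) ( )

[S [Q ( )] [S [Q ( [S [Q ( )]] )] [S [Q ( )]]]]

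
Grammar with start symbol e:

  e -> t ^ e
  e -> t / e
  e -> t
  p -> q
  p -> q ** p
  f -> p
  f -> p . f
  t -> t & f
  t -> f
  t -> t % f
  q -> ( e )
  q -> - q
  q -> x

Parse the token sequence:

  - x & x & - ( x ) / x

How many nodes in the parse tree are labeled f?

[e [t [t [t [f [p [q - [q x]]]]] & [f [p [q x]]]] & [f [p [q - [q ( [e [t [f [p [q x]]]]] )]]]]] / [e [t [f [p [q x]]]]]]

5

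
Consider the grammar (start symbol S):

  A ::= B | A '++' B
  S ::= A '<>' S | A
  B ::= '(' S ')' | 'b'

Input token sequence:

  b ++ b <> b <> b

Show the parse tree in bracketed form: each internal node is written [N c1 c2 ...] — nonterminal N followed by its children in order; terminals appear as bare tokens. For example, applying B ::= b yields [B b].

[S [A [A [B b]] ++ [B b]] <> [S [A [B b]] <> [S [A [B b]]]]]

S
A <> S
A ++ B <> S
B ++ B <> S
b ++ B <> S
b ++ b <> S
b ++ b <> A <> S
b ++ b <> B <> S
b ++ b <> b <> S
b ++ b <> b <> A
b ++ b <> b <> B
b ++ b <> b <> b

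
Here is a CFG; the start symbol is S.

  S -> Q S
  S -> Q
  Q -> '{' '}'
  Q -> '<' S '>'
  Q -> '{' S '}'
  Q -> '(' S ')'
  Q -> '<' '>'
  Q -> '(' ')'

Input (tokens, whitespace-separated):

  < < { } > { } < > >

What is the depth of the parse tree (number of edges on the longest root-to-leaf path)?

6

[S [Q < [S [Q < [S [Q { }]] >] [S [Q { }] [S [Q < >]]]] >]]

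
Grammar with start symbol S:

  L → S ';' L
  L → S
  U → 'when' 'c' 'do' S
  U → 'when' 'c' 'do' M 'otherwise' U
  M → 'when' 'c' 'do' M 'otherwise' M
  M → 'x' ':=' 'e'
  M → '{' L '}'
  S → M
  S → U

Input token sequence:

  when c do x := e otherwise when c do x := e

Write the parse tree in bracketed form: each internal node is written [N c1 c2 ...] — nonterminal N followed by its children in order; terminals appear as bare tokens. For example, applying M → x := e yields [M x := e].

[S [U when c do [M x := e] otherwise [U when c do [S [M x := e]]]]]

S
U
when c do M otherwise U
when c do x := e otherwise U
when c do x := e otherwise when c do S
when c do x := e otherwise when c do M
when c do x := e otherwise when c do x := e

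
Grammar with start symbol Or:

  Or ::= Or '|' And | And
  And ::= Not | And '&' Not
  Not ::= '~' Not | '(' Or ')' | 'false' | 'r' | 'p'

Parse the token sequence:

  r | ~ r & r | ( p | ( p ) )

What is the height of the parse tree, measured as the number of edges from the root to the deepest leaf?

[Or [Or [Or [And [Not r]]] | [And [And [Not ~ [Not r]]] & [Not r]]] | [And [Not ( [Or [Or [And [Not p]]] | [And [Not ( [Or [And [Not p]]] )]]] )]]]

9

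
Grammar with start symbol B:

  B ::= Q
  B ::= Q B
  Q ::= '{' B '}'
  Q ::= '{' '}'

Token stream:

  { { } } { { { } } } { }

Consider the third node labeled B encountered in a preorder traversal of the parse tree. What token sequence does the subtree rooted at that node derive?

[B [Q { [B [Q { }]] }] [B [Q { [B [Q { [B [Q { }]] }]] }] [B [Q { }]]]]

{ { { } } } { }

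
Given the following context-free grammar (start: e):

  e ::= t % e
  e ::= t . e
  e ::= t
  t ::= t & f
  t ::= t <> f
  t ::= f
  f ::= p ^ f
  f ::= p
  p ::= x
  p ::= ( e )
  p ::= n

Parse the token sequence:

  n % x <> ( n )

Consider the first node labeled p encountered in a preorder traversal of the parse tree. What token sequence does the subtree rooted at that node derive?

n

[e [t [f [p n]]] % [e [t [t [f [p x]]] <> [f [p ( [e [t [f [p n]]]] )]]]]]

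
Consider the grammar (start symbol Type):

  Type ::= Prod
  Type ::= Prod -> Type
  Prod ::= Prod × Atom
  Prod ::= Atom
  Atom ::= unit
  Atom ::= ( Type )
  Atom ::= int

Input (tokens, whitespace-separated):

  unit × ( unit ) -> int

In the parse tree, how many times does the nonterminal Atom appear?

4

[Type [Prod [Prod [Atom unit]] × [Atom ( [Type [Prod [Atom unit]]] )]] -> [Type [Prod [Atom int]]]]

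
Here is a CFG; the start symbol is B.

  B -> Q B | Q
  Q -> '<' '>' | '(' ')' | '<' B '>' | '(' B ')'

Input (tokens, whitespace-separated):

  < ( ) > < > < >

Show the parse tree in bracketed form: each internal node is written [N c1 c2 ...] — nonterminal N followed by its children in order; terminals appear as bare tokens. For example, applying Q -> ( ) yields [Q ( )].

B
Q B
< B > B
< Q > B
< ( ) > B
< ( ) > Q B
< ( ) > < > B
< ( ) > < > Q
< ( ) > < > < >

[B [Q < [B [Q ( )]] >] [B [Q < >] [B [Q < >]]]]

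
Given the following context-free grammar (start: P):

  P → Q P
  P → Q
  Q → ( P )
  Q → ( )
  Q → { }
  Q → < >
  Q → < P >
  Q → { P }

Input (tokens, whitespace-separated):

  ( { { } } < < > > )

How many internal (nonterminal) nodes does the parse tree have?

[P [Q ( [P [Q { [P [Q { }]] }] [P [Q < [P [Q < >]] >]]] )]]

10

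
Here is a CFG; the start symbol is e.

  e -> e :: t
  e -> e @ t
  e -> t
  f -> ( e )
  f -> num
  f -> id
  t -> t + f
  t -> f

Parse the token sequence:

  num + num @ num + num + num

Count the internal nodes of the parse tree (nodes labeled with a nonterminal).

[e [e [t [t [f num]] + [f num]]] @ [t [t [t [f num]] + [f num]] + [f num]]]

12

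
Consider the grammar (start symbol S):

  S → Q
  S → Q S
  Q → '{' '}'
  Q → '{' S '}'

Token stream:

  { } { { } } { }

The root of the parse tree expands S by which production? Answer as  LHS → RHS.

S → Q S

[S [Q { }] [S [Q { [S [Q { }]] }] [S [Q { }]]]]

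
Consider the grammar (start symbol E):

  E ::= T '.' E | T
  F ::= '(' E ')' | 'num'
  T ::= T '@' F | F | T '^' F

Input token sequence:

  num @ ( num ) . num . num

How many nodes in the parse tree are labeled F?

5

[E [T [T [F num]] @ [F ( [E [T [F num]]] )]] . [E [T [F num]] . [E [T [F num]]]]]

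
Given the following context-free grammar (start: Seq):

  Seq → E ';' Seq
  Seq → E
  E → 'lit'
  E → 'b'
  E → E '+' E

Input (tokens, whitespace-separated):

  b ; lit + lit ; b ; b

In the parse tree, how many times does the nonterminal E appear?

[Seq [E b] ; [Seq [E [E lit] + [E lit]] ; [Seq [E b] ; [Seq [E b]]]]]

6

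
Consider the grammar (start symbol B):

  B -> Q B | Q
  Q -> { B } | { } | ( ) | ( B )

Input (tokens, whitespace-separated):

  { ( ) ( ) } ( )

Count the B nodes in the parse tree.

[B [Q { [B [Q ( )] [B [Q ( )]]] }] [B [Q ( )]]]

4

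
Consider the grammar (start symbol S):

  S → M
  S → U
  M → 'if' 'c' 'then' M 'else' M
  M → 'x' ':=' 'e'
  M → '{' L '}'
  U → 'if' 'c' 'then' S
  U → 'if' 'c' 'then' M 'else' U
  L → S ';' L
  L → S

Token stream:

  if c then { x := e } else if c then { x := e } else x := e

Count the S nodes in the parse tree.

3

[S [M if c then [M { [L [S [M x := e]]] }] else [M if c then [M { [L [S [M x := e]]] }] else [M x := e]]]]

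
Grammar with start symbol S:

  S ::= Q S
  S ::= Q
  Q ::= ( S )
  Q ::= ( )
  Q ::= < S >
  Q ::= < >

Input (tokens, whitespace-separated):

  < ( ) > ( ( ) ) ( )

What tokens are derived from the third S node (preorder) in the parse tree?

[S [Q < [S [Q ( )]] >] [S [Q ( [S [Q ( )]] )] [S [Q ( )]]]]

( ( ) ) ( )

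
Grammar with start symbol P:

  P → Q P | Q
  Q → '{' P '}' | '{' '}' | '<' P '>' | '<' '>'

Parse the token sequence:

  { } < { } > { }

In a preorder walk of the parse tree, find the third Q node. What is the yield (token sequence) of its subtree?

{ }

[P [Q { }] [P [Q < [P [Q { }]] >] [P [Q { }]]]]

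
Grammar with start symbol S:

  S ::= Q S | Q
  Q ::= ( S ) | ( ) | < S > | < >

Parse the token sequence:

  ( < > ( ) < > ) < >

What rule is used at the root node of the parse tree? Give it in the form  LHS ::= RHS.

[S [Q ( [S [Q < >] [S [Q ( )] [S [Q < >]]]] )] [S [Q < >]]]

S ::= Q S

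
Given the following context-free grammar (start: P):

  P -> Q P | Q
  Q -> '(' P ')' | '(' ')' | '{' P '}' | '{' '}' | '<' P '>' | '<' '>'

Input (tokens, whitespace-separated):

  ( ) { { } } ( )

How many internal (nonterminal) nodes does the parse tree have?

8

[P [Q ( )] [P [Q { [P [Q { }]] }] [P [Q ( )]]]]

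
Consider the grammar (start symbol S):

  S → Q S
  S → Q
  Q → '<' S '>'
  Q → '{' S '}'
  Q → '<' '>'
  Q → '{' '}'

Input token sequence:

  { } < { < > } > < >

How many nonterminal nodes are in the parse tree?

[S [Q { }] [S [Q < [S [Q { [S [Q < >]] }]] >] [S [Q < >]]]]

10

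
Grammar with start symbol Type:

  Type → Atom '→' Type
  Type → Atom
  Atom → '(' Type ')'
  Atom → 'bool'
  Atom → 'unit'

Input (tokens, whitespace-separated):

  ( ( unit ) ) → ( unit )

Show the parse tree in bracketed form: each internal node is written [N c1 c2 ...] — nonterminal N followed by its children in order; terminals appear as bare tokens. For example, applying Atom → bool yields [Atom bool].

[Type [Atom ( [Type [Atom ( [Type [Atom unit]] )]] )] → [Type [Atom ( [Type [Atom unit]] )]]]

Type
Atom → Type
( Type ) → Type
( Atom ) → Type
( ( Type ) ) → Type
( ( Atom ) ) → Type
( ( unit ) ) → Type
( ( unit ) ) → Atom
( ( unit ) ) → ( Type )
( ( unit ) ) → ( Atom )
( ( unit ) ) → ( unit )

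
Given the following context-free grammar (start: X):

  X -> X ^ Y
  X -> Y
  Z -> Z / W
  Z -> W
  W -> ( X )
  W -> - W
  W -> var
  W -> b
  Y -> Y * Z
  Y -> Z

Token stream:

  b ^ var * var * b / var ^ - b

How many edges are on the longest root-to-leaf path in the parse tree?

[X [X [X [Y [Z [W b]]]] ^ [Y [Y [Y [Z [W var]]] * [Z [W var]]] * [Z [Z [W b]] / [W var]]]] ^ [Y [Z [W - [W b]]]]]

7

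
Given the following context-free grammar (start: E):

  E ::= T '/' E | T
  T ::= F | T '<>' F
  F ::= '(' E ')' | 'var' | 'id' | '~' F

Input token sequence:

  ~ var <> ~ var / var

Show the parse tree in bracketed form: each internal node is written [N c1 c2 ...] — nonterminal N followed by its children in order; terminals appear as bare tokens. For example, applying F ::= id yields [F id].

[E [T [T [F ~ [F var]]] <> [F ~ [F var]]] / [E [T [F var]]]]

E
T / E
T <> F / E
F <> F / E
~ F <> F / E
~ var <> F / E
~ var <> ~ F / E
~ var <> ~ var / E
~ var <> ~ var / T
~ var <> ~ var / F
~ var <> ~ var / var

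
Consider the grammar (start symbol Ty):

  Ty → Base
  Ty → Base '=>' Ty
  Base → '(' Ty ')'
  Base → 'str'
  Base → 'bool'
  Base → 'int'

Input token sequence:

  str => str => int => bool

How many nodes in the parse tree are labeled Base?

[Ty [Base str] => [Ty [Base str] => [Ty [Base int] => [Ty [Base bool]]]]]

4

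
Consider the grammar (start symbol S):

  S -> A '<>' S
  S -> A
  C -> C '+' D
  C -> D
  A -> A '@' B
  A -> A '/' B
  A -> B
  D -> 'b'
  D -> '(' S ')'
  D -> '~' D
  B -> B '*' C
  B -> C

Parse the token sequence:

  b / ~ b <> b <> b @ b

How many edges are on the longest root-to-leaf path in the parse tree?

[S [A [A [B [C [D b]]]] / [B [C [D ~ [D b]]]]] <> [S [A [B [C [D b]]]] <> [S [A [A [B [C [D b]]]] @ [B [C [D b]]]]]]]

8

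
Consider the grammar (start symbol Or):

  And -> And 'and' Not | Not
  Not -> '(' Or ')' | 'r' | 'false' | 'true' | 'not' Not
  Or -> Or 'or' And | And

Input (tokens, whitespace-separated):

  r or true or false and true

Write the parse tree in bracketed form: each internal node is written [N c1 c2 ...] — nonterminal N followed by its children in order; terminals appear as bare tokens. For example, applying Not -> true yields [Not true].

[Or [Or [Or [And [Not r]]] or [And [Not true]]] or [And [And [Not false]] and [Not true]]]

Or
Or or And
Or or And or And
And or And or And
Not or And or And
r or And or And
r or Not or And
r or true or And
r or true or And and Not
r or true or Not and Not
r or true or false and Not
r or true or false and true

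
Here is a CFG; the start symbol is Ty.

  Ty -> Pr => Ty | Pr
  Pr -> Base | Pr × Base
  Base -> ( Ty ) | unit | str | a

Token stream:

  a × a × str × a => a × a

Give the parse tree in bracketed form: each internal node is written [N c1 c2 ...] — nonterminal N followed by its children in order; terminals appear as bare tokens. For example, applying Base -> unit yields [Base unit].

[Ty [Pr [Pr [Pr [Pr [Base a]] × [Base a]] × [Base str]] × [Base a]] => [Ty [Pr [Pr [Base a]] × [Base a]]]]

Ty
Pr => Ty
Pr × Base => Ty
Pr × Base × Base => Ty
Pr × Base × Base × Base => Ty
Base × Base × Base × Base => Ty
a × Base × Base × Base => Ty
a × a × Base × Base => Ty
a × a × str × Base => Ty
a × a × str × a => Ty
a × a × str × a => Pr
a × a × str × a => Pr × Base
a × a × str × a => Base × Base
a × a × str × a => a × Base
a × a × str × a => a × a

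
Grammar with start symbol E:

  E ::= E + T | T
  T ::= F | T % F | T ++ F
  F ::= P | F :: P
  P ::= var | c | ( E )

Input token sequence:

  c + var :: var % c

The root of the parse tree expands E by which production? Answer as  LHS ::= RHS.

[E [E [T [F [P c]]]] + [T [T [F [F [P var]] :: [P var]]] % [F [P c]]]]

E ::= E + T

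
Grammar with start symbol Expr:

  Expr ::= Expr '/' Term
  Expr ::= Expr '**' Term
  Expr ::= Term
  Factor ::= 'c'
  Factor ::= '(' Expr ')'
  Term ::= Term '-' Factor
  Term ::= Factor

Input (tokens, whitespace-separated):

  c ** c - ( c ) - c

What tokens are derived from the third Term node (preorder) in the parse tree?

[Expr [Expr [Term [Factor c]]] ** [Term [Term [Term [Factor c]] - [Factor ( [Expr [Term [Factor c]]] )]] - [Factor c]]]

c - ( c )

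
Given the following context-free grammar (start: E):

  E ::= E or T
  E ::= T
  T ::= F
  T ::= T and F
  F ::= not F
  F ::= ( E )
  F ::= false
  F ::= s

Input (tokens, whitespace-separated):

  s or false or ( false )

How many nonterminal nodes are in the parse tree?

[E [E [E [T [F s]]] or [T [F false]]] or [T [F ( [E [T [F false]]] )]]]

12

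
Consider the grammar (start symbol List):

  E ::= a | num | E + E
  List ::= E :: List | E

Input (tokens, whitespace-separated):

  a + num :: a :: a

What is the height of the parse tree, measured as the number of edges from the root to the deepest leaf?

4

[List [E [E a] + [E num]] :: [List [E a] :: [List [E a]]]]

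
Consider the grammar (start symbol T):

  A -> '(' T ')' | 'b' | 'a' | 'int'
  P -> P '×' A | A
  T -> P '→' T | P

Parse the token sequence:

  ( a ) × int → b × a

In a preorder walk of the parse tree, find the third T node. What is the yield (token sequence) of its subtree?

[T [P [P [A ( [T [P [A a]]] )]] × [A int]] → [T [P [P [A b]] × [A a]]]]

b × a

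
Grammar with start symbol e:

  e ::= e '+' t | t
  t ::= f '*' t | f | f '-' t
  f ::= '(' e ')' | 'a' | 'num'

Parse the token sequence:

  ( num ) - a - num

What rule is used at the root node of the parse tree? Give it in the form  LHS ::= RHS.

[e [t [f ( [e [t [f num]]] )] - [t [f a] - [t [f num]]]]]

e ::= t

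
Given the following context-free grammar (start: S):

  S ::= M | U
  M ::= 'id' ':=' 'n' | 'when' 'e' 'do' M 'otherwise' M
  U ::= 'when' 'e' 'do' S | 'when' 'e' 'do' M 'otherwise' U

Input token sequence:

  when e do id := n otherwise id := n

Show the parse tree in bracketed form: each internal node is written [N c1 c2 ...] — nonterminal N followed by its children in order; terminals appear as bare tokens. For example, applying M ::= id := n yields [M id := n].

S
M
when e do M otherwise M
when e do id := n otherwise M
when e do id := n otherwise id := n

[S [M when e do [M id := n] otherwise [M id := n]]]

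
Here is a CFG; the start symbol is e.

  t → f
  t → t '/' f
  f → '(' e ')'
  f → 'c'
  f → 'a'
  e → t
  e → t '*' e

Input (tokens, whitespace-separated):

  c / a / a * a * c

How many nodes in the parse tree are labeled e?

3

[e [t [t [t [f c]] / [f a]] / [f a]] * [e [t [f a]] * [e [t [f c]]]]]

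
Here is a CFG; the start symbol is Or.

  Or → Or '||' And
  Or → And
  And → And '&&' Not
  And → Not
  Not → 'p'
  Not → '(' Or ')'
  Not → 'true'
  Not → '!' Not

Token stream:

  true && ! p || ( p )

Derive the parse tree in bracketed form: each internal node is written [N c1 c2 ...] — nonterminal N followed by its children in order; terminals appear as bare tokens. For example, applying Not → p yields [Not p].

[Or [Or [And [And [Not true]] && [Not ! [Not p]]]] || [And [Not ( [Or [And [Not p]]] )]]]

Or
Or || And
And || And
And && Not || And
Not && Not || And
true && Not || And
true && ! Not || And
true && ! p || And
true && ! p || Not
true && ! p || ( Or )
true && ! p || ( And )
true && ! p || ( Not )
true && ! p || ( p )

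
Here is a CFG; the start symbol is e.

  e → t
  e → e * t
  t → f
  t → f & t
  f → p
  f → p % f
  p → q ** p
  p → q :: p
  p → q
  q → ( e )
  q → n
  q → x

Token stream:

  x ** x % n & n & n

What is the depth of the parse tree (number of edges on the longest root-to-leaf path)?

7

[e [t [f [p [q x] ** [p [q x]]] % [f [p [q n]]]] & [t [f [p [q n]]] & [t [f [p [q n]]]]]]]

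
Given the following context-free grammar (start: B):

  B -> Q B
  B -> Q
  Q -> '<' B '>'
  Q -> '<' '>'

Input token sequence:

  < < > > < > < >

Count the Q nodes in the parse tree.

4

[B [Q < [B [Q < >]] >] [B [Q < >] [B [Q < >]]]]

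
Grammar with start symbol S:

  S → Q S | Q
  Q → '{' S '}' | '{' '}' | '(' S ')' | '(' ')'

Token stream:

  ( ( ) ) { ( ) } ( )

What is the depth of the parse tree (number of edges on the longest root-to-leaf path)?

[S [Q ( [S [Q ( )]] )] [S [Q { [S [Q ( )]] }] [S [Q ( )]]]]

5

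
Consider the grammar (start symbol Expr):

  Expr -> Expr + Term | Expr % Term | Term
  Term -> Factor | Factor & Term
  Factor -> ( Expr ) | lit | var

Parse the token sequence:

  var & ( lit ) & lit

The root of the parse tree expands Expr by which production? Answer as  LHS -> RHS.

Expr -> Term

[Expr [Term [Factor var] & [Term [Factor ( [Expr [Term [Factor lit]]] )] & [Term [Factor lit]]]]]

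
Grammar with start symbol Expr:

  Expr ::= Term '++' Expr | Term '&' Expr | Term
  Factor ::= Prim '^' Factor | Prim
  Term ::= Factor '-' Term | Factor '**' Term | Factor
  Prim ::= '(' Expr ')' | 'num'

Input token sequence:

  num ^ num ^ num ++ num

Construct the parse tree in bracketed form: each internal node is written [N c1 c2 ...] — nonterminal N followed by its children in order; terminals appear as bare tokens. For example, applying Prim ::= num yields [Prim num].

Expr
Term ++ Expr
Factor ++ Expr
Prim ^ Factor ++ Expr
num ^ Factor ++ Expr
num ^ Prim ^ Factor ++ Expr
num ^ num ^ Factor ++ Expr
num ^ num ^ Prim ++ Expr
num ^ num ^ num ++ Expr
num ^ num ^ num ++ Term
num ^ num ^ num ++ Factor
num ^ num ^ num ++ Prim
num ^ num ^ num ++ num

[Expr [Term [Factor [Prim num] ^ [Factor [Prim num] ^ [Factor [Prim num]]]]] ++ [Expr [Term [Factor [Prim num]]]]]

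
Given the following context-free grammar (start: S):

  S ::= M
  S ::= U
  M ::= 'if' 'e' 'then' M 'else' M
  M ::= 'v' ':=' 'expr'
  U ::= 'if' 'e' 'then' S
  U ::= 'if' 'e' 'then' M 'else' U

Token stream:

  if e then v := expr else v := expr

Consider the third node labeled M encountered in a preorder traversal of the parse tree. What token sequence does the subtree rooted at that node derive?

v := expr

[S [M if e then [M v := expr] else [M v := expr]]]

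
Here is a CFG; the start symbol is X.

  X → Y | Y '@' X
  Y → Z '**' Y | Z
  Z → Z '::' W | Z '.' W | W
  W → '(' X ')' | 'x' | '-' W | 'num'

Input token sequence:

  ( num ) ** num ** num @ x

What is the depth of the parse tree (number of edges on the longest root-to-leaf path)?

[X [Y [Z [W ( [X [Y [Z [W num]]]] )]] ** [Y [Z [W num]] ** [Y [Z [W num]]]]] @ [X [Y [Z [W x]]]]]

8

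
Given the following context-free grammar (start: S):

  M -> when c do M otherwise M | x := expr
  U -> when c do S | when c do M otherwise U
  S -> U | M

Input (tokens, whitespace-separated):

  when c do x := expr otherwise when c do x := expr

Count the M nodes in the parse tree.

[S [U when c do [M x := expr] otherwise [U when c do [S [M x := expr]]]]]

2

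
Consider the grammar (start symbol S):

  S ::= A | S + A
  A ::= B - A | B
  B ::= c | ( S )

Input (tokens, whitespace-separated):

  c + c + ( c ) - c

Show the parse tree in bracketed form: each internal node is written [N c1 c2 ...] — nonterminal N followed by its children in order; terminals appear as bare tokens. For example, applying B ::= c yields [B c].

S
S + A
S + A + A
A + A + A
B + A + A
c + A + A
c + B + A
c + c + A
c + c + B - A
c + c + ( S ) - A
c + c + ( A ) - A
c + c + ( B ) - A
c + c + ( c ) - A
c + c + ( c ) - B
c + c + ( c ) - c

[S [S [S [A [B c]]] + [A [B c]]] + [A [B ( [S [A [B c]]] )] - [A [B c]]]]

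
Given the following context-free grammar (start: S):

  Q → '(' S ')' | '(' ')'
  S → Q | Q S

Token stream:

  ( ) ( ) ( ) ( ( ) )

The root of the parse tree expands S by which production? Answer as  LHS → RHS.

[S [Q ( )] [S [Q ( )] [S [Q ( )] [S [Q ( [S [Q ( )]] )]]]]]

S → Q S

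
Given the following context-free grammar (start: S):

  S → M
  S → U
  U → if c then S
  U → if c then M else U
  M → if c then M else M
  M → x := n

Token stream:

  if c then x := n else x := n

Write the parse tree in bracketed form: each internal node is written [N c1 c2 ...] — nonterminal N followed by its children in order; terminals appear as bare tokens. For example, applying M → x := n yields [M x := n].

[S [M if c then [M x := n] else [M x := n]]]

S
M
if c then M else M
if c then x := n else M
if c then x := n else x := n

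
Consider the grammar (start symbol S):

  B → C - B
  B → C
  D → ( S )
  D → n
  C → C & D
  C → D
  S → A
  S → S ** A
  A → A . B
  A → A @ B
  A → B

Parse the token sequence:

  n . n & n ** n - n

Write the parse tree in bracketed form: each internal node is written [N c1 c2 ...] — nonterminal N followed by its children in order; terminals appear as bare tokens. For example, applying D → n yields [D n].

S
S ** A
A ** A
A . B ** A
B . B ** A
C . B ** A
D . B ** A
n . B ** A
n . C ** A
n . C & D ** A
n . D & D ** A
n . n & D ** A
n . n & n ** A
n . n & n ** B
n . n & n ** C - B
n . n & n ** D - B
n . n & n ** n - B
n . n & n ** n - C
n . n & n ** n - D
n . n & n ** n - n

[S [S [A [A [B [C [D n]]]] . [B [C [C [D n]] & [D n]]]]] ** [A [B [C [D n]] - [B [C [D n]]]]]]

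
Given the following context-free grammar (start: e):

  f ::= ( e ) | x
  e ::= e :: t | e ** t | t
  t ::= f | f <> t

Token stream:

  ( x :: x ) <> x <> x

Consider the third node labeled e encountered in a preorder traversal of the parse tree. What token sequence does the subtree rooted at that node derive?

x

[e [t [f ( [e [e [t [f x]]] :: [t [f x]]] )] <> [t [f x] <> [t [f x]]]]]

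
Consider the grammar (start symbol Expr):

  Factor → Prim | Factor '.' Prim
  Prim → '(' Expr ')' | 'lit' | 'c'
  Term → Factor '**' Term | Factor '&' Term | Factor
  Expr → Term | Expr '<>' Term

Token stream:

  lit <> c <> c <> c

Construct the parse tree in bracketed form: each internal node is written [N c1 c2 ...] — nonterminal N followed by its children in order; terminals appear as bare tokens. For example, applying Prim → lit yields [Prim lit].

[Expr [Expr [Expr [Expr [Term [Factor [Prim lit]]]] <> [Term [Factor [Prim c]]]] <> [Term [Factor [Prim c]]]] <> [Term [Factor [Prim c]]]]

Expr
Expr <> Term
Expr <> Term <> Term
Expr <> Term <> Term <> Term
Term <> Term <> Term <> Term
Factor <> Term <> Term <> Term
Prim <> Term <> Term <> Term
lit <> Term <> Term <> Term
lit <> Factor <> Term <> Term
lit <> Prim <> Term <> Term
lit <> c <> Term <> Term
lit <> c <> Factor <> Term
lit <> c <> Prim <> Term
lit <> c <> c <> Term
lit <> c <> c <> Factor
lit <> c <> c <> Prim
lit <> c <> c <> c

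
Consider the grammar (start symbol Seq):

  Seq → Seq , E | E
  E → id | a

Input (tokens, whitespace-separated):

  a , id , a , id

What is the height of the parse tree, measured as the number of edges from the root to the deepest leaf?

5

[Seq [Seq [Seq [Seq [E a]] , [E id]] , [E a]] , [E id]]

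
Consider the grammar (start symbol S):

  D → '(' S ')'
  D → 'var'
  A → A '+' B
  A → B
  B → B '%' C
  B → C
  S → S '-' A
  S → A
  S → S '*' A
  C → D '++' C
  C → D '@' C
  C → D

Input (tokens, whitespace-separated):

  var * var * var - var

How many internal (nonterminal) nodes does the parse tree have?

20

[S [S [S [S [A [B [C [D var]]]]] * [A [B [C [D var]]]]] * [A [B [C [D var]]]]] - [A [B [C [D var]]]]]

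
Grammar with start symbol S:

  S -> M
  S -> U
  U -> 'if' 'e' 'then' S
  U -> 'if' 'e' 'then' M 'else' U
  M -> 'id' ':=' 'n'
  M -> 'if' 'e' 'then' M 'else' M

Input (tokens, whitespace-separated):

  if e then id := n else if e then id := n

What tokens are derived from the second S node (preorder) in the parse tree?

[S [U if e then [M id := n] else [U if e then [S [M id := n]]]]]

id := n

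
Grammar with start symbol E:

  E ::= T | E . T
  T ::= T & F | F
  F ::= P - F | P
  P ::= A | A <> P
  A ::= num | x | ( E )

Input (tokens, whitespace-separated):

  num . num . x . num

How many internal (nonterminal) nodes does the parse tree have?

[E [E [E [E [T [F [P [A num]]]]] . [T [F [P [A num]]]]] . [T [F [P [A x]]]]] . [T [F [P [A num]]]]]

20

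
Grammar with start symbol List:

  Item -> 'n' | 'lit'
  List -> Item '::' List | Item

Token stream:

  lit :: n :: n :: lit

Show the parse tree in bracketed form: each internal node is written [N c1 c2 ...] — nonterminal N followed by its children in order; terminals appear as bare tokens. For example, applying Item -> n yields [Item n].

List
Item :: List
lit :: List
lit :: Item :: List
lit :: n :: List
lit :: n :: Item :: List
lit :: n :: n :: List
lit :: n :: n :: Item
lit :: n :: n :: lit

[List [Item lit] :: [List [Item n] :: [List [Item n] :: [List [Item lit]]]]]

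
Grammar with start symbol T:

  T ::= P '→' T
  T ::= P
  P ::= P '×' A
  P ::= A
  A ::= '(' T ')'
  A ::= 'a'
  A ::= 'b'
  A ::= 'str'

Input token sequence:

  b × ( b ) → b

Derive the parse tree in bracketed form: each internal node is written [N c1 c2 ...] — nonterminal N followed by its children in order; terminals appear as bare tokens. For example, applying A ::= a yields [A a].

T
P → T
P × A → T
A × A → T
b × A → T
b × ( T ) → T
b × ( P ) → T
b × ( A ) → T
b × ( b ) → T
b × ( b ) → P
b × ( b ) → A
b × ( b ) → b

[T [P [P [A b]] × [A ( [T [P [A b]]] )]] → [T [P [A b]]]]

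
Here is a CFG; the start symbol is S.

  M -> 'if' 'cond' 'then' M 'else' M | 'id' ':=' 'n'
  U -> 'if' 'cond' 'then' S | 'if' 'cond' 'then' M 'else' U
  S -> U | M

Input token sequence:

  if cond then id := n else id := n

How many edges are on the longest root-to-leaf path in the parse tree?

[S [M if cond then [M id := n] else [M id := n]]]

3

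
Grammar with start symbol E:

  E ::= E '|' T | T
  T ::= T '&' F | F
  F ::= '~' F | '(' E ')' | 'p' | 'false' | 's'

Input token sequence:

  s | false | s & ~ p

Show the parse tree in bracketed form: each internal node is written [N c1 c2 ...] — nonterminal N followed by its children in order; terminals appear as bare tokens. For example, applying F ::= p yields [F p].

[E [E [E [T [F s]]] | [T [F false]]] | [T [T [F s]] & [F ~ [F p]]]]

E
E | T
E | T | T
T | T | T
F | T | T
s | T | T
s | F | T
s | false | T
s | false | T & F
s | false | F & F
s | false | s & F
s | false | s & ~ F
s | false | s & ~ p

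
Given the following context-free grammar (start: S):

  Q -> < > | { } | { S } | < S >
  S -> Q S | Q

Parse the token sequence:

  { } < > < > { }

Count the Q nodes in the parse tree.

[S [Q { }] [S [Q < >] [S [Q < >] [S [Q { }]]]]]

4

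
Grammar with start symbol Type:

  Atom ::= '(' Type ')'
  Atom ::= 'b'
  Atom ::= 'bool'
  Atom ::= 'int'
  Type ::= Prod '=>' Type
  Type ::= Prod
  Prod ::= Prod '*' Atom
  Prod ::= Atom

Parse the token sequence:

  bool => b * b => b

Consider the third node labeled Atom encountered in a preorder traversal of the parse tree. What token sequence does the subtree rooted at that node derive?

[Type [Prod [Atom bool]] => [Type [Prod [Prod [Atom b]] * [Atom b]] => [Type [Prod [Atom b]]]]]

b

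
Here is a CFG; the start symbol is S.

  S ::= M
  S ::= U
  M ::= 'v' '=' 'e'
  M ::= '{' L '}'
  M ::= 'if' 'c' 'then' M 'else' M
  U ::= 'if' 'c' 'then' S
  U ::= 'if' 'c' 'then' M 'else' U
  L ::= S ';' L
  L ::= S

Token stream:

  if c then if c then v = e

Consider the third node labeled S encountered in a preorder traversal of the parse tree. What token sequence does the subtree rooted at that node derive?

[S [U if c then [S [U if c then [S [M v = e]]]]]]

v = e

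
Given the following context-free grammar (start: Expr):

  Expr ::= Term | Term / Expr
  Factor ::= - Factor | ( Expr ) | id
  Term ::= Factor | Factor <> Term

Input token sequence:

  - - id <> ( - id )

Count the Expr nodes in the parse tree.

[Expr [Term [Factor - [Factor - [Factor id]]] <> [Term [Factor ( [Expr [Term [Factor - [Factor id]]]] )]]]]

2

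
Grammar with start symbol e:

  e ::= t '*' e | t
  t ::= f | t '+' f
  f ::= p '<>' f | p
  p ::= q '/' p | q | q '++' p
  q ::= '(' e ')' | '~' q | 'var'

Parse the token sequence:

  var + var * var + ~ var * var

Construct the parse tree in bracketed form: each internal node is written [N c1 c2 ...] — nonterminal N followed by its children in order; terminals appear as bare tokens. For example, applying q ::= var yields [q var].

[e [t [t [f [p [q var]]]] + [f [p [q var]]]] * [e [t [t [f [p [q var]]]] + [f [p [q ~ [q var]]]]] * [e [t [f [p [q var]]]]]]]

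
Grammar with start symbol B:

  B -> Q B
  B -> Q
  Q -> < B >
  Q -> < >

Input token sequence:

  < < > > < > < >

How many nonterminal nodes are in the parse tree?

[B [Q < [B [Q < >]] >] [B [Q < >] [B [Q < >]]]]

8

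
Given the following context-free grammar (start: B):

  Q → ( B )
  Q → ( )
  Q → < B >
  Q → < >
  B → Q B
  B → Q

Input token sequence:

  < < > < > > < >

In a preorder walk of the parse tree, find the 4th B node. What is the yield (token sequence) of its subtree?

< >

[B [Q < [B [Q < >] [B [Q < >]]] >] [B [Q < >]]]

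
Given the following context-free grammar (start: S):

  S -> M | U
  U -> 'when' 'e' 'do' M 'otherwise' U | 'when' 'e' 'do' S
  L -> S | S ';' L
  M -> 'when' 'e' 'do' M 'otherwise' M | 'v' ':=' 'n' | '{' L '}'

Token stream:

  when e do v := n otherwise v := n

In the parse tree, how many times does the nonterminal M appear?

[S [M when e do [M v := n] otherwise [M v := n]]]

3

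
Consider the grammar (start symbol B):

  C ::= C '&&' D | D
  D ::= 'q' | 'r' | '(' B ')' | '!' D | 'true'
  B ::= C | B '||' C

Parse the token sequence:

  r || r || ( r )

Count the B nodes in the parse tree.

4

[B [B [B [C [D r]]] || [C [D r]]] || [C [D ( [B [C [D r]]] )]]]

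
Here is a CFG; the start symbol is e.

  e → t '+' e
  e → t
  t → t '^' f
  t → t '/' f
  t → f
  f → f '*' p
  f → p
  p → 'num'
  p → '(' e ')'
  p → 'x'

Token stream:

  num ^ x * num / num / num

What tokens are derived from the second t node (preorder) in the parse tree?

[e [t [t [t [t [f [p num]]] ^ [f [f [p x]] * [p num]]] / [f [p num]]] / [f [p num]]]]

num ^ x * num / num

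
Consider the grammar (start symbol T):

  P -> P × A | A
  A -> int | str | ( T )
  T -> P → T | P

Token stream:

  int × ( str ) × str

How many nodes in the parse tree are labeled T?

[T [P [P [P [A int]] × [A ( [T [P [A str]]] )]] × [A str]]]

2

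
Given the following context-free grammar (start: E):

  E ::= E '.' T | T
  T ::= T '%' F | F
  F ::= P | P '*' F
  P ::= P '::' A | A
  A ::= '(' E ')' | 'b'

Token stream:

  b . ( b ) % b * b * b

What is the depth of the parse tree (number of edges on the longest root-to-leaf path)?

[E [E [T [F [P [A b]]]]] . [T [T [F [P [A ( [E [T [F [P [A b]]]]] )]]]] % [F [P [A b]] * [F [P [A b]] * [F [P [A b]]]]]]]

11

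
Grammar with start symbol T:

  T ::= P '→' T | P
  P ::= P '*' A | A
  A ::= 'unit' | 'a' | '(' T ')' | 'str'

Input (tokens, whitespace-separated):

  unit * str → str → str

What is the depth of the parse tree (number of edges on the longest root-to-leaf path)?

5

[T [P [P [A unit]] * [A str]] → [T [P [A str]] → [T [P [A str]]]]]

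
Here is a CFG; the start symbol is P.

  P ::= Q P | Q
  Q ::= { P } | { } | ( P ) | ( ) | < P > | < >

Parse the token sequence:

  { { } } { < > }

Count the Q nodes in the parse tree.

4

[P [Q { [P [Q { }]] }] [P [Q { [P [Q < >]] }]]]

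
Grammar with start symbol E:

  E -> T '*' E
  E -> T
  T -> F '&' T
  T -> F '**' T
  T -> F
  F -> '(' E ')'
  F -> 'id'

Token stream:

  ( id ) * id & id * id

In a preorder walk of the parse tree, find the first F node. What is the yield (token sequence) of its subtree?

[E [T [F ( [E [T [F id]]] )]] * [E [T [F id] & [T [F id]]] * [E [T [F id]]]]]

( id )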